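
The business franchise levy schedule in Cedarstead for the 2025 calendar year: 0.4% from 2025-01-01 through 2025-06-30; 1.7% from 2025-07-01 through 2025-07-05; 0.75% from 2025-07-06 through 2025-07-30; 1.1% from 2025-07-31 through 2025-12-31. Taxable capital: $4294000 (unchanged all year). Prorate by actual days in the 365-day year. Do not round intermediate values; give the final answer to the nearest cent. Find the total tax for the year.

2025-01-01 to 2025-06-30: 181 days at 0.4% → $4294000 × 0.4% × 181/365 = $8517.4137
2025-07-01 to 2025-07-05: 5 days at 1.7% → $4294000 × 1.7% × 5/365 = $999.9726
2025-07-06 to 2025-07-30: 25 days at 0.75% → $4294000 × 0.75% × 25/365 = $2205.8219
2025-07-31 to 2025-12-31: 154 days at 1.1% → $4294000 × 1.1% × 154/365 = $19928.8658
Total = $31652.0740

$31652.07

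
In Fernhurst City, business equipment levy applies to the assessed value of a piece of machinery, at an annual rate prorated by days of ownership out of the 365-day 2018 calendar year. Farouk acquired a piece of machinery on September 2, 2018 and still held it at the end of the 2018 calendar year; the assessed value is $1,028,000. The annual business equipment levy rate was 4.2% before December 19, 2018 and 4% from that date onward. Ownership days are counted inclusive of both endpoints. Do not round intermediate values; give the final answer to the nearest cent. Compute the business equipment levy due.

September 2 – December 18, 2018: 108 days at 4.2% → $1,028,000 × 4.2% × 108/365 = $12,775.3644
December 19 – December 31, 2018: 13 days at 4% → $1,028,000 × 4% × 13/365 = $1,464.5479
Total = $14,239.9123

$14,239.91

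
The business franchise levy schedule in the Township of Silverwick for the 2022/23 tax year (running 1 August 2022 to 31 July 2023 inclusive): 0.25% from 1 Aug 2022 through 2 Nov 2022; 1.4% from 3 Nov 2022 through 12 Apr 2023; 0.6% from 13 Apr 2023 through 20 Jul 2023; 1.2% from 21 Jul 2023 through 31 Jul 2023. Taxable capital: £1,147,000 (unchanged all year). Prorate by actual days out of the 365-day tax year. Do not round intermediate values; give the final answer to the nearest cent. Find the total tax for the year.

£10,103.03

1 Aug – 2 Nov 2022: 94 days at 0.25% → £1,147,000 × 0.25% × 94/365 = £738.4795
3 Nov 2022 – 12 Apr 2023: 161 days at 1.4% → £1,147,000 × 1.4% × 161/365 = £7,083.1178
13 Apr – 20 Jul 2023: 99 days at 0.6% → £1,147,000 × 0.6% × 99/365 = £1,866.6247
21 Jul – 31 Jul 2023: 11 days at 1.2% → £1,147,000 × 1.2% × 11/365 = £414.8055
Total = £10,103.0274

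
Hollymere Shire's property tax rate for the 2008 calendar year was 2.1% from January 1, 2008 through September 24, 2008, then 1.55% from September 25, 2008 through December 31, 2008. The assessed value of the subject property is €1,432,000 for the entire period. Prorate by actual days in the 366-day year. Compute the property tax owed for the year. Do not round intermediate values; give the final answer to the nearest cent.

€27,963.13

January 1 – September 24, 2008: 268 days at 2.1% → €1,432,000 × 2.1% × 268/366 = €22,019.9344
September 25 – December 31, 2008: 98 days at 1.55% → €1,432,000 × 1.55% × 98/366 = €5,943.1913
Total = €27,963.1257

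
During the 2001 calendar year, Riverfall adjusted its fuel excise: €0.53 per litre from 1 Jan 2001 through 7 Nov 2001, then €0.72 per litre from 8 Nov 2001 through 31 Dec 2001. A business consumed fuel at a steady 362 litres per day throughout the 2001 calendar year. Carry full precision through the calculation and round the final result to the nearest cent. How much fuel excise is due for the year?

€73,743.02

1 Jan – 7 Nov 2001: 311 days × 362 litres/day = 112,582 litres at €0.53/litre → €59,668.46
8 Nov – 31 Dec 2001: 54 days × 362 litres/day = 19,548 litres at €0.72/litre → €14,074.56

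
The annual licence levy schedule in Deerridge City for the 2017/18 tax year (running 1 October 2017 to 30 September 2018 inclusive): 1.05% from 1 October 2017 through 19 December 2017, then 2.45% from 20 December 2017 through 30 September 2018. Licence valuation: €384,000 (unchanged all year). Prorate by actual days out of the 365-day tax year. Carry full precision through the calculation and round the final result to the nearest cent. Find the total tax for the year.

1 October – 19 December 2017: 80 days at 1.05% → €384,000 × 1.05% × 80/365 = €883.7260
20 December 2017 – 30 September 2018: 285 days at 2.45% → €384,000 × 2.45% × 285/365 = €7,345.9726
Total = €8,229.6986

€8,229.70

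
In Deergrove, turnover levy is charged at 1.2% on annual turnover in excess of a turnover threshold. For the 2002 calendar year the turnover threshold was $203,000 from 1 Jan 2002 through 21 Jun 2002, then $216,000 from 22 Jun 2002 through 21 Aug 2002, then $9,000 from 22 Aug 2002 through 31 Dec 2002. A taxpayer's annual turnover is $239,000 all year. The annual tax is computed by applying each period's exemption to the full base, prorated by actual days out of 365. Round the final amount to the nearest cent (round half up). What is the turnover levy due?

1 Jan – 21 Jun 2002: 172 days, exemption $203,000 → ($239,000 − $203,000) × 1.2% × 172/365 = $203.5726
22 Jun – 21 Aug 2002: 61 days, exemption $216,000 → ($239,000 − $216,000) × 1.2% × 61/365 = $46.1260
22 Aug – 31 Dec 2002: 132 days, exemption $9,000 → ($239,000 − $9,000) × 1.2% × 132/365 = $998.1370
Total = $1,247.8356

$1,247.84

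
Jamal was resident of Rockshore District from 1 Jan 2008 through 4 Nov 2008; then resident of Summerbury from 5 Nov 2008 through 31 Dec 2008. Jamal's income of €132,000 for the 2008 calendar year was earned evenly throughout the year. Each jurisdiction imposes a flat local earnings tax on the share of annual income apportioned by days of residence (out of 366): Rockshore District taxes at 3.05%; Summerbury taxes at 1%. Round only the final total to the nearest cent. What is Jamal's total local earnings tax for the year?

Rockshore District, 1 Jan – 4 Nov 2008: 309 days → €132,000 × 3.05% × 309/366 = €3,399.0000
Summerbury, 5 Nov – 31 Dec 2008: 57 days → €132,000 × 1% × 57/366 = €205.5738
Total = €3,604.5738

€3,604.57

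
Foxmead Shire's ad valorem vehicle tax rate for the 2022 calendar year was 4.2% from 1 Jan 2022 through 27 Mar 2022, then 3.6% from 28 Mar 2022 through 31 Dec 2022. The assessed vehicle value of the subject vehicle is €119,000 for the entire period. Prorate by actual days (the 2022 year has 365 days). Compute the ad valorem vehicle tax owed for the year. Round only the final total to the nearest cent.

1 Jan – 27 Mar 2022: 86 days at 4.2% → €119,000 × 4.2% × 86/365 = €1,177.6110
28 Mar – 31 Dec 2022: 279 days at 3.6% → €119,000 × 3.6% × 279/365 = €3,274.6192
Total = €4,452.2301

€4,452.23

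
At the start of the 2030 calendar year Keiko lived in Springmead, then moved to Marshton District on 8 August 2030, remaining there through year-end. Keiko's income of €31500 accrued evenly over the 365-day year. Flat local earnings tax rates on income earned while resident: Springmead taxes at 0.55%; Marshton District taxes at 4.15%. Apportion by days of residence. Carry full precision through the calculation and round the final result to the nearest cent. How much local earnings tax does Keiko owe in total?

€626.85

Springmead, 1 January – 7 August 2030: 219 days → €31500 × 0.55% × 219/365 = €103.9500
Marshton District, 8 August – 31 December 2030: 146 days → €31500 × 4.15% × 146/365 = €522.9000
Total = €626.8500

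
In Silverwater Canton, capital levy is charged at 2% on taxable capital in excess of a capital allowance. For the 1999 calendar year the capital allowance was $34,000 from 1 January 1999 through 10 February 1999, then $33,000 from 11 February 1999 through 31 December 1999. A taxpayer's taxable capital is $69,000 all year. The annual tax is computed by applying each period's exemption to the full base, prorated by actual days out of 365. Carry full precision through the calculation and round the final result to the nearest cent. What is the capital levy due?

1 January – 10 February 1999: 41 days, exemption $34,000 → ($69,000 − $34,000) × 2% × 41/365 = $78.6301
11 February – 31 December 1999: 324 days, exemption $33,000 → ($69,000 − $33,000) × 2% × 324/365 = $639.1233
Total = $717.7534

$717.75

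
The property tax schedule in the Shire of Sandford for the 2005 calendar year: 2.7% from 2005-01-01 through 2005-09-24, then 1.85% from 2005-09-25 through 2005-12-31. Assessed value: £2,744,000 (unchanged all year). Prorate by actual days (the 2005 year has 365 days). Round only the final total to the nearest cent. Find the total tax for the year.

£67,825.67

2005-01-01 to 2005-09-24: 267 days at 2.7% → £2,744,000 × 2.7% × 267/365 = £54,195.8795
2005-09-25 to 2005-12-31: 98 days at 1.85% → £2,744,000 × 1.85% × 98/365 = £13,629.7863
Total = £67,825.6658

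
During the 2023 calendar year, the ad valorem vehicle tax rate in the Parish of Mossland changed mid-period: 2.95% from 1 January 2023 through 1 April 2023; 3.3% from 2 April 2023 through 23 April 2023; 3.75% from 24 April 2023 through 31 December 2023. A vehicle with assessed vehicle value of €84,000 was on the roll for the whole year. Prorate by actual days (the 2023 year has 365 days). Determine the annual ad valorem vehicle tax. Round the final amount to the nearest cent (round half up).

€2,959.68

1 January – 1 April 2023: 91 days at 2.95% → €84,000 × 2.95% × 91/365 = €617.8027
2 April – 23 April 2023: 22 days at 3.3% → €84,000 × 3.3% × 22/365 = €167.0795
24 April – 31 December 2023: 252 days at 3.75% → €84,000 × 3.75% × 252/365 = €2,174.7945
Total = €2,959.6767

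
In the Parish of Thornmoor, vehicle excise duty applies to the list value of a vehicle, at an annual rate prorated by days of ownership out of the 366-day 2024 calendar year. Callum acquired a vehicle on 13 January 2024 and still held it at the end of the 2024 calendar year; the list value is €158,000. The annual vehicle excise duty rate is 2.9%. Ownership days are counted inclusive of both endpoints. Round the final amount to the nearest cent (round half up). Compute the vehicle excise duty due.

€4,431.77

Days held (13 January – 31 December 2024): 354 out of 366
Tax = €158,000 × 2.9% × 354/366 = €4,431.7705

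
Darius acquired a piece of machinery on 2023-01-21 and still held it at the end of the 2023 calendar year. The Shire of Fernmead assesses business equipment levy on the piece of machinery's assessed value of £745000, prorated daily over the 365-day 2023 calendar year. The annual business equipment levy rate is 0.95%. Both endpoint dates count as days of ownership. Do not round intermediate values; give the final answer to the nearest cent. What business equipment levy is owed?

£6689.69

Days held (2023-01-21 to 2023-12-31): 345 out of 365
Tax = £745000 × 0.95% × 345/365 = £6689.6918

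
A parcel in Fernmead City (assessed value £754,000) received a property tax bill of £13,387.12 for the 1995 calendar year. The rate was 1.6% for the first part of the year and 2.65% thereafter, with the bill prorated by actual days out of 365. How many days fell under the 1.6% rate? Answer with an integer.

Let d = days at the first rate; then 365 − d days at the second rate.
£754,000 × [1.6%·d + 2.65%·(365−d)] / 365 = £13,387.12
Solving gives d = 304, so the new rate took effect on 1 November 1995.

304 days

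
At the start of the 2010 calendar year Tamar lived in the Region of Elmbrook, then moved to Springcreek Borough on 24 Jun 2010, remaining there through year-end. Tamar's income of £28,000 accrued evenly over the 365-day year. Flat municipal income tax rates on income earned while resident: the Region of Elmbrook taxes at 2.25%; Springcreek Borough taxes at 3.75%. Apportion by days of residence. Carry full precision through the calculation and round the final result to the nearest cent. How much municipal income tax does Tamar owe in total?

£849.78

The Region of Elmbrook, 1 Jan – 23 Jun 2010: 174 days → £28,000 × 2.25% × 174/365 = £300.3288
Springcreek Borough, 24 Jun – 31 Dec 2010: 191 days → £28,000 × 3.75% × 191/365 = £549.4521
Total = £849.7808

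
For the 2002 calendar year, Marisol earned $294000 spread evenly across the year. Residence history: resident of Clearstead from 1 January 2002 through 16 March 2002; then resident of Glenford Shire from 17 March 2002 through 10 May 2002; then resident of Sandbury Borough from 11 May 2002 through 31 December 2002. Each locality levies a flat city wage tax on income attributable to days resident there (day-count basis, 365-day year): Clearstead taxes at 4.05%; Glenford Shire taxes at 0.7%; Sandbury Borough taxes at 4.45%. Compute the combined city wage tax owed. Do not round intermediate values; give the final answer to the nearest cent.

$11180.05

Clearstead, 1 January – 16 March 2002: 75 days → $294000 × 4.05% × 75/365 = $2446.6438
Glenford Shire, 17 March – 10 May 2002: 55 days → $294000 × 0.7% × 55/365 = $310.1096
Sandbury Borough, 11 May – 31 December 2002: 235 days → $294000 × 4.45% × 235/365 = $8423.3014
Total = $11180.0548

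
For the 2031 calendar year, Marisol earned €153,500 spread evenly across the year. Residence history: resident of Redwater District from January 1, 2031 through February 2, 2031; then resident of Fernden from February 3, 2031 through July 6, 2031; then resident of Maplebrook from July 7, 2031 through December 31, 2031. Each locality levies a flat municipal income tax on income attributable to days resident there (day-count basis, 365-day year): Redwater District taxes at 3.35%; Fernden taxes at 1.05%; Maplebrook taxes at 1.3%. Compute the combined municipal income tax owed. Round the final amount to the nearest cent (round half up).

Redwater District, January 1 – February 2, 2031: 33 days → €153,500 × 3.35% × 33/365 = €464.9158
Fernden, February 3 – July 6, 2031: 154 days → €153,500 × 1.05% × 154/365 = €680.0260
Maplebrook, July 7 – December 31, 2031: 178 days → €153,500 × 1.3% × 178/365 = €973.1479
Total = €2,118.0897

€2,118.09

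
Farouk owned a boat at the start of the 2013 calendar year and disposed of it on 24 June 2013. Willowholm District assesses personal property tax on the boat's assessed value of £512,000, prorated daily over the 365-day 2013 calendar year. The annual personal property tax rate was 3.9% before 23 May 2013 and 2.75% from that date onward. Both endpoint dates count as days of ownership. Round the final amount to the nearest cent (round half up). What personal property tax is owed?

£9,041.36

1 January – 22 May 2013: 142 days at 3.9% → £512,000 × 3.9% × 142/365 = £7,768.3726
23 May – 24 June 2013: 33 days at 2.75% → £512,000 × 2.75% × 33/365 = £1,272.9863
Total = £9,041.3589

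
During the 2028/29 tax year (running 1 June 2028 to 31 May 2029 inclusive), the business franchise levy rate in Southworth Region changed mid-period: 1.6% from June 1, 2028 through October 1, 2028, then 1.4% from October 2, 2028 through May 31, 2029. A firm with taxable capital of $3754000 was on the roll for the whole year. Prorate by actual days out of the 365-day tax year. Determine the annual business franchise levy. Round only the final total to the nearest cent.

$55086.09

June 1 – October 1, 2028: 123 days at 1.6% → $3754000 × 1.6% × 123/365 = $20240.7452
October 2, 2028 – May 31, 2029: 242 days at 1.4% → $3754000 × 1.4% × 242/365 = $34845.3479
Total = $55086.0932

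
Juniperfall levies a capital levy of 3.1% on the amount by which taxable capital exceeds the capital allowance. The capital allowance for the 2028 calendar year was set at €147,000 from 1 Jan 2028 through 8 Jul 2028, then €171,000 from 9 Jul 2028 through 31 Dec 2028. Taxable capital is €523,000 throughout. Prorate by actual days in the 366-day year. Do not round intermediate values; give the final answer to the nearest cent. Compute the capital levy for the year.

1 Jan – 8 Jul 2028: 190 days, exemption €147,000 → (€523,000 − €147,000) × 3.1% × 190/366 = €6,050.9290
9 Jul – 31 Dec 2028: 176 days, exemption €171,000 → (€523,000 − €171,000) × 3.1% × 176/366 = €5,247.3005
Total = €11,298.2295

€11,298.23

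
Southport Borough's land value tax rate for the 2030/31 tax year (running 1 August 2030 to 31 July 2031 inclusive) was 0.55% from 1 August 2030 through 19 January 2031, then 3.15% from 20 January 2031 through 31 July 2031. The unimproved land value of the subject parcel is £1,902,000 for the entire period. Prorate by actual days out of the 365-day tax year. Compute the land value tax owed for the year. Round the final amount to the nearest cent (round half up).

£36,609.59

1 August 2030 – 19 January 2031: 172 days at 0.55% → £1,902,000 × 0.55% × 172/365 = £4,929.5671
20 January – 31 July 2031: 193 days at 3.15% → £1,902,000 × 3.15% × 193/365 = £31,680.0247
Total = £36,609.5918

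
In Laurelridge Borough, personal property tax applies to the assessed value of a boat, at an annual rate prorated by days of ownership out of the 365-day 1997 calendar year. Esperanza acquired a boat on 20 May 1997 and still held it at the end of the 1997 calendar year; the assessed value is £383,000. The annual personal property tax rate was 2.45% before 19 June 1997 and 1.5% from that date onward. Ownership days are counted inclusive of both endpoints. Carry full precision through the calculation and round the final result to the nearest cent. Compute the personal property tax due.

£3,856.23

20 May – 18 June 1997: 30 days at 2.45% → £383,000 × 2.45% × 30/365 = £771.2466
19 June – 31 December 1997: 196 days at 1.5% → £383,000 × 1.5% × 196/365 = £3,084.9863
Total = £3,856.2329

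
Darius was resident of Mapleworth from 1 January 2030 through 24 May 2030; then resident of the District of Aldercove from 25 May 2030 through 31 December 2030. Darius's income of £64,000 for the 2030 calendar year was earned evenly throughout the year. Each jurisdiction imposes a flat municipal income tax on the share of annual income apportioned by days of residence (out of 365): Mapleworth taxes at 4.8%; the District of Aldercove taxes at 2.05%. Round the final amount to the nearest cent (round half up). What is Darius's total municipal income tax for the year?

Mapleworth, 1 January – 24 May 2030: 144 days → £64,000 × 4.8% × 144/365 = £1,211.9671
The District of Aldercove, 25 May – 31 December 2030: 221 days → £64,000 × 2.05% × 221/365 = £794.3890
Total = £2,006.3562

£2,006.36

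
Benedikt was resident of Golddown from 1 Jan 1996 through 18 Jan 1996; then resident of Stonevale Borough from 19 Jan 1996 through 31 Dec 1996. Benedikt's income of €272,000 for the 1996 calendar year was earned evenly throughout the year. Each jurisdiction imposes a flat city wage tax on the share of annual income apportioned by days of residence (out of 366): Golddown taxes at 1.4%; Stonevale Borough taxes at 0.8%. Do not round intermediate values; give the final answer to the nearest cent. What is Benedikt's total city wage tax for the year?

Golddown, 1 Jan – 18 Jan 1996: 18 days → €272,000 × 1.4% × 18/366 = €187.2787
Stonevale Borough, 19 Jan – 31 Dec 1996: 348 days → €272,000 × 0.8% × 348/366 = €2,068.9836
Total = €2,256.2623

€2,256.26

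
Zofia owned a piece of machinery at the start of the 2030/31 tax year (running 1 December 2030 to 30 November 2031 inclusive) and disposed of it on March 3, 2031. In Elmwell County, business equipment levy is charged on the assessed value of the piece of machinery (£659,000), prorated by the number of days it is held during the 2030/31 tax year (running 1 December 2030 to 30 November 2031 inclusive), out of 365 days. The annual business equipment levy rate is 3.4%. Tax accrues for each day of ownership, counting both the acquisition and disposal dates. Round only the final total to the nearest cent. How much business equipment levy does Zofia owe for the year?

£5,708.93

Days held (December 1, 2030 – March 3, 2031): 93 out of 365
Tax = £659,000 × 3.4% × 93/365 = £5,708.9260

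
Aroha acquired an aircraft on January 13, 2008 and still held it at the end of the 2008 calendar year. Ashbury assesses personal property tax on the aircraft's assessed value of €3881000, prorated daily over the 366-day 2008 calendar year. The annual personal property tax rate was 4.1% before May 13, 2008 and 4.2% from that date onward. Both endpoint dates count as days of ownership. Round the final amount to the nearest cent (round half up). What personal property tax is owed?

€156374.61

January 13 – May 12, 2008: 121 days at 4.1% → €3881000 × 4.1% × 121/366 = €52605.5765
May 13 – December 31, 2008: 233 days at 4.2% → €3881000 × 4.2% × 233/366 = €103769.0328
Total = €156374.6093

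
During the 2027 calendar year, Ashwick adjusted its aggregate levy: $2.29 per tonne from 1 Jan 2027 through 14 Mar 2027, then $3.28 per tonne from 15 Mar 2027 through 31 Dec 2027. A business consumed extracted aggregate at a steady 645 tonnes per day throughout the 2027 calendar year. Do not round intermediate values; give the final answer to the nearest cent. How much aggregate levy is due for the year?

$725,579.85

1 Jan – 14 Mar 2027: 73 days × 645 tonnes/day = 47,085 tonnes at $2.29/tonne → $107,824.65
15 Mar – 31 Dec 2027: 292 days × 645 tonnes/day = 188,340 tonnes at $3.28/tonne → $617,755.20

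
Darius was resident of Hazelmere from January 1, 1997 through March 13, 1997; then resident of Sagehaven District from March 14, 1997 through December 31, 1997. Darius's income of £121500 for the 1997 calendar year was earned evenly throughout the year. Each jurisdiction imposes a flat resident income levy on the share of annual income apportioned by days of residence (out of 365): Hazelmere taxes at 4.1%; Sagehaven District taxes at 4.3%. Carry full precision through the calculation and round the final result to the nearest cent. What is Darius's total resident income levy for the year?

£5176.57

Hazelmere, January 1 – March 13, 1997: 72 days → £121500 × 4.1% × 72/365 = £982.6521
Sagehaven District, March 14 – December 31, 1997: 293 days → £121500 × 4.3% × 293/365 = £4193.9137
Total = £5176.5658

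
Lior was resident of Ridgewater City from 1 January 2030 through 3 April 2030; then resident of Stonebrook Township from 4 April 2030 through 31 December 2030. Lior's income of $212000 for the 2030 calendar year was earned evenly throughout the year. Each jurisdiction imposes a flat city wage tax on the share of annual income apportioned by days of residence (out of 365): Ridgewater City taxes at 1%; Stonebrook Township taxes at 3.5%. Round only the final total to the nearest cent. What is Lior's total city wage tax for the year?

Ridgewater City, 1 January – 3 April 2030: 93 days → $212000 × 1% × 93/365 = $540.1644
Stonebrook Township, 4 April – 31 December 2030: 272 days → $212000 × 3.5% × 272/365 = $5529.4247
Total = $6069.5890

$6069.59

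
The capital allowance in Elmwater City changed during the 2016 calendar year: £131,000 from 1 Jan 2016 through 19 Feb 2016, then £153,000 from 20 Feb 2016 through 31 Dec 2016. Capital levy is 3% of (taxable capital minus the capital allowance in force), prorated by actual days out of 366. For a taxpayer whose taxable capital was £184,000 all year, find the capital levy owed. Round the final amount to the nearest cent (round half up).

£1,020.16

1 Jan – 19 Feb 2016: 50 days, exemption £131,000 → (£184,000 − £131,000) × 3% × 50/366 = £217.2131
20 Feb – 31 Dec 2016: 316 days, exemption £153,000 → (£184,000 − £153,000) × 3% × 316/366 = £802.9508
Total = £1,020.1639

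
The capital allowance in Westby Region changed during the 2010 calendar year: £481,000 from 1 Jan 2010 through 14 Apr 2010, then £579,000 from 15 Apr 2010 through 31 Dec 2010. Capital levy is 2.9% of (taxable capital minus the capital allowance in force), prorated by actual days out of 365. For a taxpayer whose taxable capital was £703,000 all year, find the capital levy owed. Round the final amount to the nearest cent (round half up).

£4,405.78

1 Jan – 14 Apr 2010: 104 days, exemption £481,000 → (£703,000 − £481,000) × 2.9% × 104/365 = £1,834.3890
15 Apr – 31 Dec 2010: 261 days, exemption £579,000 → (£703,000 − £579,000) × 2.9% × 261/365 = £2,571.3863
Total = £4,405.7753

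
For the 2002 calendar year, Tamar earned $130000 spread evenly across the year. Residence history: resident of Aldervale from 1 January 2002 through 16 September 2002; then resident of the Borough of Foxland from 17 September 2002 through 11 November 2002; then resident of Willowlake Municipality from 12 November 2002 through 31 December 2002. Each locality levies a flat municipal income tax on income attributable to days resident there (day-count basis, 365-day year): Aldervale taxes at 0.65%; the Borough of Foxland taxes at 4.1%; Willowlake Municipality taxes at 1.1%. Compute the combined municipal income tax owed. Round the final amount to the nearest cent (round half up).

$1613.25

Aldervale, 1 January – 16 September 2002: 259 days → $130000 × 0.65% × 259/365 = $599.6027
The Borough of Foxland, 17 September – 11 November 2002: 56 days → $130000 × 4.1% × 56/365 = $817.7534
Willowlake Municipality, 12 November – 31 December 2002: 50 days → $130000 × 1.1% × 50/365 = $195.8904
Total = $1613.2466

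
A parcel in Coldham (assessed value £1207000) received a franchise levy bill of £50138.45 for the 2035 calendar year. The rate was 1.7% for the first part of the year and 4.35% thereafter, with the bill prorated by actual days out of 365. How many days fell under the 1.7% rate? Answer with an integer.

27 days

Let d = days at the first rate; then 365 − d days at the second rate.
£1207000 × [1.7%·d + 4.35%·(365−d)] / 365 = £50138.45
Solving gives d = 27, so the new rate took effect on January 28, 2035.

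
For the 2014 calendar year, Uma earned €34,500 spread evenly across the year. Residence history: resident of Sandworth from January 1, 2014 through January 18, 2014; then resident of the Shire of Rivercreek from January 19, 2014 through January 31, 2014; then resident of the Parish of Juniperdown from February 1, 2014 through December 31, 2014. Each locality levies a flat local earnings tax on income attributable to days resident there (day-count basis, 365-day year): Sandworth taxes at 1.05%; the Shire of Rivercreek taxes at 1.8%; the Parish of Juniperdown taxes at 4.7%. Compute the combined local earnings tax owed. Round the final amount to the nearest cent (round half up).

Sandworth, January 1 – January 18, 2014: 18 days → €34,500 × 1.05% × 18/365 = €17.8644
The Shire of Rivercreek, January 19 – January 31, 2014: 13 days → €34,500 × 1.8% × 13/365 = €22.1178
The Parish of Juniperdown, February 1 – December 31, 2014: 334 days → €34,500 × 4.7% × 334/365 = €1,483.7836
Total = €1,523.7658

€1,523.77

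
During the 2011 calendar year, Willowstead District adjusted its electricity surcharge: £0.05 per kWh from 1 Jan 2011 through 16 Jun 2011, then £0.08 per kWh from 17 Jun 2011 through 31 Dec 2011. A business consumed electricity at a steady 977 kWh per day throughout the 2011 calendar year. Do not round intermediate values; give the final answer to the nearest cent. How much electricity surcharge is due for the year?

£23633.63

1 Jan – 16 Jun 2011: 167 days × 977 kWh/day = 163,159 kWh at £0.05/kWh → £8157.95
17 Jun – 31 Dec 2011: 198 days × 977 kWh/day = 193,446 kWh at £0.08/kWh → £15475.68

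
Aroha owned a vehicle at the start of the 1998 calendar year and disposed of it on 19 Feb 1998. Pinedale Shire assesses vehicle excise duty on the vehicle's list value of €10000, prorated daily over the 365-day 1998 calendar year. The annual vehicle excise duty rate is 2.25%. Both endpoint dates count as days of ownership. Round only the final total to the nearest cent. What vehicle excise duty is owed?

Days held (1 Jan – 19 Feb 1998): 50 out of 365
Tax = €10000 × 2.25% × 50/365 = €30.8219

€30.82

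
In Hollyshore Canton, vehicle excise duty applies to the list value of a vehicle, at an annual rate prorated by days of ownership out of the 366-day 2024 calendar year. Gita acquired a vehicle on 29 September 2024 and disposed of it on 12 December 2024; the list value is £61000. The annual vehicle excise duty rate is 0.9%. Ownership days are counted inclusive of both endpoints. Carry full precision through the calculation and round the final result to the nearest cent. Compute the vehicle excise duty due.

Days held (29 September – 12 December 2024): 75 out of 366
Tax = £61000 × 0.9% × 75/366 = £112.5000

£112.50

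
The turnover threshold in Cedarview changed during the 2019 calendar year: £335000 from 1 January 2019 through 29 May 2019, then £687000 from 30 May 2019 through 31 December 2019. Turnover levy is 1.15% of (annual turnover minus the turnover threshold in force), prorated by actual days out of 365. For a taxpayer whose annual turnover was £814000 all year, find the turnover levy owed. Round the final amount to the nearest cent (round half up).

£3112.97

1 January – 29 May 2019: 149 days, exemption £335000 → (£814000 − £335000) × 1.15% × 149/365 = £2248.6753
30 May – 31 December 2019: 216 days, exemption £687000 → (£814000 − £687000) × 1.15% × 216/365 = £864.2959
Total = £3112.9712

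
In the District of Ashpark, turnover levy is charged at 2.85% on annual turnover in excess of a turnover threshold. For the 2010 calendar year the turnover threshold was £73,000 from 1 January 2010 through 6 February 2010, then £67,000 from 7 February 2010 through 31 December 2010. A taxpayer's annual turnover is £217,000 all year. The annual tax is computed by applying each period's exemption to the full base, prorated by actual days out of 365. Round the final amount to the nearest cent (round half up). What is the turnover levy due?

£4,257.67

1 January – 6 February 2010: 37 days, exemption £73,000 → (£217,000 − £73,000) × 2.85% × 37/365 = £416.0219
7 February – 31 December 2010: 328 days, exemption £67,000 → (£217,000 − £67,000) × 2.85% × 328/365 = £3,841.6438
Total = £4,257.6658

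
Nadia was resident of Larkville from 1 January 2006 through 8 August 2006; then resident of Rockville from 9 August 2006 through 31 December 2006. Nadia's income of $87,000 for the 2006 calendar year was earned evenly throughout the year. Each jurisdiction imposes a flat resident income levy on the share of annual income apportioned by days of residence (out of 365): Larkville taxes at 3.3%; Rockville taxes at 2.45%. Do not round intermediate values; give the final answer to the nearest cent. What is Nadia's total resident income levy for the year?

$2,577.23

Larkville, 1 January – 8 August 2006: 220 days → $87,000 × 3.3% × 220/365 = $1,730.4658
Rockville, 9 August – 31 December 2006: 145 days → $87,000 × 2.45% × 145/365 = $846.7603
Total = $2,577.2260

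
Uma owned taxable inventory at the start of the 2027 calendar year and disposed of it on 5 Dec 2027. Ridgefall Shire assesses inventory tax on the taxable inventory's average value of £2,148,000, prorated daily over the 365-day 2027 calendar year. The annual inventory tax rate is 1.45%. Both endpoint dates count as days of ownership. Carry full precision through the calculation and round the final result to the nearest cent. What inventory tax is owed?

Days held (1 Jan – 5 Dec 2027): 339 out of 365
Tax = £2,148,000 × 1.45% × 339/365 = £28,927.3808

£28,927.38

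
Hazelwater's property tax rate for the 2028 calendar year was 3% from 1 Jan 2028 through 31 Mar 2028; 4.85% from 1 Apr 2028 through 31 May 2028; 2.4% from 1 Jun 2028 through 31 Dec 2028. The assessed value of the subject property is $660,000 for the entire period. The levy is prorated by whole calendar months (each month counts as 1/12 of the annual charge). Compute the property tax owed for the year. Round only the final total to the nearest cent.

1 Jan – 31 Mar 2028: 3 months at 3% → $660,000 × 3% × 3/12 = $4,950.0000
1 Apr – 31 May 2028: 2 months at 4.85% → $660,000 × 4.85% × 2/12 = $5,335.0000
1 Jun – 31 Dec 2028: 7 months at 2.4% → $660,000 × 2.4% × 7/12 = $9,240.0000
Total = $19,525.0000

$19,525.00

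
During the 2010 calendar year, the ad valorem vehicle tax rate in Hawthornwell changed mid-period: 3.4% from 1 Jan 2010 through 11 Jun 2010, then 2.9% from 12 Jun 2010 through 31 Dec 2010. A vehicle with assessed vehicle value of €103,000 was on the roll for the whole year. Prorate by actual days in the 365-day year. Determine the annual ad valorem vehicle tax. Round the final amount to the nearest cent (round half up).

€3,215.58

1 Jan – 11 Jun 2010: 162 days at 3.4% → €103,000 × 3.4% × 162/365 = €1,554.3123
12 Jun – 31 Dec 2010: 203 days at 2.9% → €103,000 × 2.9% × 203/365 = €1,661.2630
Total = €3,215.5753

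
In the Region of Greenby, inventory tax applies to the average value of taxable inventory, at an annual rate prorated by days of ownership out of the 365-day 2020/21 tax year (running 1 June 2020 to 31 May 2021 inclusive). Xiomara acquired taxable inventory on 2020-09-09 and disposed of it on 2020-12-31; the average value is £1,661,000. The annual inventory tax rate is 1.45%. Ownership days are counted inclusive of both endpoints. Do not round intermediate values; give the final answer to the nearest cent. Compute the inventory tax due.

£7,522.28

Days held (2020-09-09 to 2020-12-31): 114 out of 365
Tax = £1,661,000 × 1.45% × 114/365 = £7,522.2822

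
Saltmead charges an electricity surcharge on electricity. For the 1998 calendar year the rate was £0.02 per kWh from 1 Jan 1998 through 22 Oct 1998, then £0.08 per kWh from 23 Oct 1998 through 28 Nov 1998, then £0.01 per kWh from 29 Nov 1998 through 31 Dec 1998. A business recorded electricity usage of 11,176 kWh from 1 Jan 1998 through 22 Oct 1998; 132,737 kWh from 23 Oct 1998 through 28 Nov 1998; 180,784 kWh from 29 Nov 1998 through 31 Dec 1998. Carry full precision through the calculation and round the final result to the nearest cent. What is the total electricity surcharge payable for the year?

£12,650.32

1 Jan – 22 Oct 1998: 11,176 kWh at £0.02/kWh → £223.52
23 Oct – 28 Nov 1998: 132,737 kWh at £0.08/kWh → £10,618.96
29 Nov – 31 Dec 1998: 180,784 kWh at £0.01/kWh → £1,807.84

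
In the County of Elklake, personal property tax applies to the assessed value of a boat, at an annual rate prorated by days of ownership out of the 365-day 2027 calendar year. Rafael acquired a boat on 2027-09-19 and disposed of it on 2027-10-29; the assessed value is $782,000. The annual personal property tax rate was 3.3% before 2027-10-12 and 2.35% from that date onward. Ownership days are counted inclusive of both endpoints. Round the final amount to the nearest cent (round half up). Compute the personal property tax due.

2027-09-19 to 2027-10-11: 23 days at 3.3% → $782,000 × 3.3% × 23/365 = $1,626.1315
2027-10-12 to 2027-10-29: 18 days at 2.35% → $782,000 × 2.35% × 18/365 = $906.2630
Total = $2,532.3945

$2,532.39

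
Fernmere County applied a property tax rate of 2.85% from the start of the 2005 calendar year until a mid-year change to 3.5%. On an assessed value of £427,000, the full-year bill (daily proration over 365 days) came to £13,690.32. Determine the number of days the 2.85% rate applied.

165 days

Let d = days at the first rate; then 365 − d days at the second rate.
£427,000 × [2.85%·d + 3.5%·(365−d)] / 365 = £13,690.32
Solving gives d = 165, so the new rate took effect on June 15, 2005.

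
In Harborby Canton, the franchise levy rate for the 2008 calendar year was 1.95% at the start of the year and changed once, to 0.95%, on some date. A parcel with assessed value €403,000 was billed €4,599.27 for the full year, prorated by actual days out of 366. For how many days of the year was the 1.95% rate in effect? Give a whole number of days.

Let d = days at the first rate; then 366 − d days at the second rate.
€403,000 × [1.95%·d + 0.95%·(366−d)] / 366 = €4,599.27
Solving gives d = 70, so the new rate took effect on 11 Mar 2008.

70 days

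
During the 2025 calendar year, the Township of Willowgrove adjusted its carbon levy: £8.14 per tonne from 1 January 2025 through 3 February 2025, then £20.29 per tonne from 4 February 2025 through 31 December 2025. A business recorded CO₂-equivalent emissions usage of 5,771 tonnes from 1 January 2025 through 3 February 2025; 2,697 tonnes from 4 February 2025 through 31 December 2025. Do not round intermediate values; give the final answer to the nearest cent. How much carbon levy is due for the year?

£101698.07

1 January – 3 February 2025: 5,771 tonnes at £8.14/tonne → £46975.94
4 February – 31 December 2025: 2,697 tonnes at £20.29/tonne → £54722.13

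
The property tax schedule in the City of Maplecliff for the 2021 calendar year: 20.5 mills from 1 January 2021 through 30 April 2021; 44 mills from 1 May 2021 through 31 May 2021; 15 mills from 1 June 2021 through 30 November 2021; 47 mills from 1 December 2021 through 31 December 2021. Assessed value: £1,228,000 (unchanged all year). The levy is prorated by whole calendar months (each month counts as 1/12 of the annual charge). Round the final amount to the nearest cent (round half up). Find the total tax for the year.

1 January – 30 April 2021: 4 months at 20.5 mills → £1,228,000 × 2.05% × 4/12 = £8,391.3333
1 May – 31 May 2021: 1 month at 44 mills → £1,228,000 × 4.4% × 1/12 = £4,502.6667
1 June – 30 November 2021: 6 months at 15 mills → £1,228,000 × 1.5% × 6/12 = £9,210.0000
1 December – 31 December 2021: 1 month at 47 mills → £1,228,000 × 4.7% × 1/12 = £4,809.6667
Total = £26,913.6667

£26,913.67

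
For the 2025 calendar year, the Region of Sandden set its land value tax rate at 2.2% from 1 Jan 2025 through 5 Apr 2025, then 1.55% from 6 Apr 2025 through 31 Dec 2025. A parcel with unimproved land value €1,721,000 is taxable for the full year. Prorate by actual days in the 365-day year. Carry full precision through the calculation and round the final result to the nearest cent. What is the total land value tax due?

€29,587.05

1 Jan – 5 Apr 2025: 95 days at 2.2% → €1,721,000 × 2.2% × 95/365 = €9,854.4932
6 Apr – 31 Dec 2025: 270 days at 1.55% → €1,721,000 × 1.55% × 270/365 = €19,732.5616
Total = €29,587.0548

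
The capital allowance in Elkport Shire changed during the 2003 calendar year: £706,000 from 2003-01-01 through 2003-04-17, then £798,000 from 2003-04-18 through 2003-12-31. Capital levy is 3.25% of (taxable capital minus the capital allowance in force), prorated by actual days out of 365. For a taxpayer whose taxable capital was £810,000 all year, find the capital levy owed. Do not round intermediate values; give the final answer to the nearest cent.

2003-01-01 to 2003-04-17: 107 days, exemption £706,000 → (£810,000 − £706,000) × 3.25% × 107/365 = £990.8493
2003-04-18 to 2003-12-31: 258 days, exemption £798,000 → (£810,000 − £798,000) × 3.25% × 258/365 = £275.6712
Total = £1,266.5205

£1,266.52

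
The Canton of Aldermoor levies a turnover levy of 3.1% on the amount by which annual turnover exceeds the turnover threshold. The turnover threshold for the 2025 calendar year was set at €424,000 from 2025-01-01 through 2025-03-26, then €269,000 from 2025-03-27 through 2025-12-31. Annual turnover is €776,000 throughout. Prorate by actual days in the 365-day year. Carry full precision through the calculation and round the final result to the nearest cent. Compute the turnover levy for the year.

2025-01-01 to 2025-03-26: 85 days, exemption €424,000 → (€776,000 − €424,000) × 3.1% × 85/365 = €2,541.1507
2025-03-27 to 2025-12-31: 280 days, exemption €269,000 → (€776,000 − €269,000) × 3.1% × 280/365 = €12,056.8767
Total = €14,598.0274

€14,598.03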